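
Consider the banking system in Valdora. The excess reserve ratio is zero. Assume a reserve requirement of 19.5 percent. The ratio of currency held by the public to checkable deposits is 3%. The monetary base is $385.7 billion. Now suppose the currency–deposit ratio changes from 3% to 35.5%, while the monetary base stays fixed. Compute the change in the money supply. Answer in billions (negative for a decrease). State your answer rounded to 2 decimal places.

-815.42 billion

Initially m₁ = (1 + 0.03) / (0.195 + 0.03) ≈ 4.577778, so M₁ = 4.577778 × 385.7 ≈ 1765.649 billion.
After the change m₂ = (1 + 0.355) / (0.195 + 0.355) ≈ 2.463636, so M₂ = 2.463636 × 385.7 ≈ 950.2244 billion.
ΔM = M₂ − M₁ = 950.2244 − 1765.649 = -815.4246 billion.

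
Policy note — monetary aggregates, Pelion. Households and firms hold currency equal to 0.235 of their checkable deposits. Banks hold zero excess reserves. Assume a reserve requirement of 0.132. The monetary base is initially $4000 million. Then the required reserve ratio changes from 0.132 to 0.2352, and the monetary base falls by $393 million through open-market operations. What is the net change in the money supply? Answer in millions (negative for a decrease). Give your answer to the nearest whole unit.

Before: m₁ = (1 + 0.235) / (0.132 + 0.235) ≈ 3.36512, MB₁ = 4000, so M₁ = 3.36512 × 4000 = 13460.48 million.
After: m₂ = (1 + 0.235) / (0.2352 + 0.235) ≈ 2.62654, MB₂ = 4000 − 393 = 3607, so M₂ = 2.62654 × 3607 ≈ 9473.9298 million.
ΔM = M₂ − M₁ = 9473.9298 − 13460.48 = -3986.5502 million.

-3987 million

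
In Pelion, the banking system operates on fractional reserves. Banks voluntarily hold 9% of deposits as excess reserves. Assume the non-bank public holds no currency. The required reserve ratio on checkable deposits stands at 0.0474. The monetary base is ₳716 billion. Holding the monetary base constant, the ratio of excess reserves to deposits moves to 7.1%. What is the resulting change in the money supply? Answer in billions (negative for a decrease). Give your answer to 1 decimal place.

Initially m₁ = 1 / (0.0474 + 0.09) ≈ 7.27802, so M₁ = 7.27802 × 716 ≈ 5211.0623 billion.
After the change m₂ = 1 / (0.0474 + 0.071) ≈ 8.44595, so M₂ = 8.44595 × 716 = 6047.3002 billion.
ΔM = M₂ − M₁ = 6047.3002 − 5211.0623 = 836.2379 billion.

₳836.2 billion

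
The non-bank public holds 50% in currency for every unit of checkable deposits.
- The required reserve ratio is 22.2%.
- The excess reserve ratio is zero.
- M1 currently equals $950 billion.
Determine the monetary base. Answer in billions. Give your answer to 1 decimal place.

$457.3 billion

The money multiplier is m = (1 + c) / (rr + c) = (1 + 0.5) / (0.222 + 0.5) ≈ 2.07756.
MB = M / m = 950 / 2.07756 ≈ 457.2672 billion.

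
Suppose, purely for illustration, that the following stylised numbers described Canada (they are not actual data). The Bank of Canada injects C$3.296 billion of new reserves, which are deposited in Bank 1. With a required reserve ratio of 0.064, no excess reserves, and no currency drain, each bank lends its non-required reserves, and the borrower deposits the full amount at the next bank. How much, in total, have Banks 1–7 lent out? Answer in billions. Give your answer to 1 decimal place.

Bank i lends (1 − rr)^i of the original deposit: Bank 1 lends 3.296·0.9360 ≈ 3.0851, Bank 2 lends 3.296·0.9360² ≈ 2.8876, and so on.
Summing a geometric series: total = 3.296·[0.9360·(1 − 0.9360^7) / (1 − 0.9360)] ≈ 17.8641 billion.

C$17.9 billion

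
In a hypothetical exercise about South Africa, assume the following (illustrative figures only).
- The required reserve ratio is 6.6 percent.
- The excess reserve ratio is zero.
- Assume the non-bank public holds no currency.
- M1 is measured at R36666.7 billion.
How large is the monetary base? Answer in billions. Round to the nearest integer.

With no currency drain and no excess reserves, the money multiplier is m = 1/rr = 1/0.066 ≈ 15.151515.
The monetary base is MB = M / m = 36666.7 / 15.151515 ≈ 2420.0022 billion.

R2420 billion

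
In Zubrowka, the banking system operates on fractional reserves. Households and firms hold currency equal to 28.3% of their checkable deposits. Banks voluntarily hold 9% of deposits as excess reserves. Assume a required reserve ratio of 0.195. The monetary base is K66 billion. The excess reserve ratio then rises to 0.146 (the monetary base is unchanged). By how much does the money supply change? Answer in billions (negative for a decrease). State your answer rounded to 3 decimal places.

-13.379 billion

Initially m₁ = (1 + 0.283) / (0.195 + 0.09 + 0.283) ≈ 2.258803, so M₁ = 2.258803 × 66 ≈ 149.081 billion.
After the change m₂ = (1 + 0.283) / (0.195 + 0.146 + 0.283) ≈ 2.056090, so M₂ = 2.056090 × 66 ≈ 135.7019 billion.
ΔM = M₂ − M₁ = 135.7019 − 149.081 = -13.3791 billion.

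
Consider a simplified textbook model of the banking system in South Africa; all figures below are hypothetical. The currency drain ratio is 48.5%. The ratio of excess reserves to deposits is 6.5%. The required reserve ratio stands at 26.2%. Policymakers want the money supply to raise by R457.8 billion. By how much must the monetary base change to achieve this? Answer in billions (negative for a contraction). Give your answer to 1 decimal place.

R250.3 billion

The money multiplier is m = (1 + c) / (rr + e + c) = (1 + 0.485) / (0.262 + 0.065 + 0.485) ≈ 1.82882.
ΔMB = ΔM / m = (+457.8) / 1.82882 ≈ 250.3253 billion.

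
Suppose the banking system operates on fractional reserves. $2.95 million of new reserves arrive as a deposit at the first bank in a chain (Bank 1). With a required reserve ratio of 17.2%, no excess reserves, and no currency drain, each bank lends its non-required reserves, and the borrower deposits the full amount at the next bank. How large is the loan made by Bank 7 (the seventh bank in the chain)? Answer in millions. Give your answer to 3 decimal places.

$0.787 million

Each bank lends a fraction (1 − rr) = 0.8280 of the deposit it receives, so Bank 7 receives 2.95·0.8280^6 and lends 2.95·0.8280^7 ≈ 0.7871 million.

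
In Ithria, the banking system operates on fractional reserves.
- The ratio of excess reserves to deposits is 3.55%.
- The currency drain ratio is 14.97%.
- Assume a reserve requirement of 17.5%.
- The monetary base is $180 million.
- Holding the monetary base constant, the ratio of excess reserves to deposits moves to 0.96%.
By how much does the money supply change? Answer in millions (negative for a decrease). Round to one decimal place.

$44.5 million

Initially m₁ = (1 + 0.1497) / (0.175 + 0.0355 + 0.1497) ≈ 3.19184, so M₁ = 3.19184 × 180 = 574.5312 million.
After the change m₂ = (1 + 0.1497) / (0.175 + 0.0096 + 0.1497) ≈ 3.43913, so M₂ = 3.43913 × 180 = 619.0434 million.
ΔM = M₂ − M₁ = 619.0434 − 574.5312 = 44.5122 million.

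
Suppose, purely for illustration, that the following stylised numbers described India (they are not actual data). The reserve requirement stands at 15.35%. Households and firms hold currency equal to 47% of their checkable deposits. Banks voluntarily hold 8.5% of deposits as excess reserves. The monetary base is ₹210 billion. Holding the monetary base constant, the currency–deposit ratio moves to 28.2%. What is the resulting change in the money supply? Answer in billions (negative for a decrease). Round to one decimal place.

₹81.5 billion

Initially m₁ = (1 + 0.47) / (0.1535 + 0.085 + 0.47) ≈ 2.07481, so M₁ = 2.07481 × 210 = 435.7101 billion.
After the change m₂ = (1 + 0.282) / (0.1535 + 0.085 + 0.282) ≈ 2.46302, so M₂ = 2.46302 × 210 = 517.2342 billion.
ΔM = M₂ − M₁ = 517.2342 − 435.7101 = 81.5241 billion.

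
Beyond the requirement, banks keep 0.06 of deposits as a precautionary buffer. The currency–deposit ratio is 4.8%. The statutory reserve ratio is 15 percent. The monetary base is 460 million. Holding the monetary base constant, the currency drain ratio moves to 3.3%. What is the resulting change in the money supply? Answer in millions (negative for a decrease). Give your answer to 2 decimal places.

Initially m₁ = (1 + 0.048) / (0.15 + 0.06 + 0.048) ≈ 4.062016, so M₁ = 4.062016 × 460 ≈ 1868.5274 million.
After the change m₂ = (1 + 0.033) / (0.15 + 0.06 + 0.033) ≈ 4.251029, so M₂ = 4.251029 × 460 ≈ 1955.4733 million.
ΔM = M₂ − M₁ = 1955.4733 − 1868.5274 = 86.9459 million.

86.95 million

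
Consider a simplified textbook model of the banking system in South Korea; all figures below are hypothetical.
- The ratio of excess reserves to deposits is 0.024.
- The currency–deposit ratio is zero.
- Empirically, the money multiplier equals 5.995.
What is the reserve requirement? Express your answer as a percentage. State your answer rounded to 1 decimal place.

14.3%

Using m = 5.995. Since m = (1 + c)/(c + rr + e), the denominator satisfies c + rr + e = (1 + c)/m = (1 + 0) / 5.995 ≈ 0.166806.
With c = 0 and e = 0.024, the reserve requirement is 0.166806 − 0 − 0.024 = 0.142806.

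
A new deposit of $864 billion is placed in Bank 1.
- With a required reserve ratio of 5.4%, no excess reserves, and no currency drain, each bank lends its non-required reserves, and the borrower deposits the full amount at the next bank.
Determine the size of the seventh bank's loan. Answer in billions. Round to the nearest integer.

Each bank lends a fraction (1 − rr) = 0.9460 of the deposit it receives, so Bank 7 receives 864·0.9460^6 and lends 864·0.9460^7 ≈ 585.8031 billion.

$586 billion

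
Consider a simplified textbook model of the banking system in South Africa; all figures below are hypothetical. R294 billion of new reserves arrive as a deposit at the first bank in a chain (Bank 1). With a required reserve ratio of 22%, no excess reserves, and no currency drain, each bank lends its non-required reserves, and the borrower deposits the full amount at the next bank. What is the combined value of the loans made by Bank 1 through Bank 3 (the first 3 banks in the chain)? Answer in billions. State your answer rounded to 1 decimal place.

Bank i lends (1 − rr)^i of the original deposit: Bank 1 lends 294·0.7800 = 229.3200, Bank 2 lends 294·0.7800² = 178.8696, and so on.
Summing a geometric series: total = 294·[0.7800·(1 − 0.7800^3) / (1 − 0.7800)] ≈ 547.7079 billion.

R547.7 billion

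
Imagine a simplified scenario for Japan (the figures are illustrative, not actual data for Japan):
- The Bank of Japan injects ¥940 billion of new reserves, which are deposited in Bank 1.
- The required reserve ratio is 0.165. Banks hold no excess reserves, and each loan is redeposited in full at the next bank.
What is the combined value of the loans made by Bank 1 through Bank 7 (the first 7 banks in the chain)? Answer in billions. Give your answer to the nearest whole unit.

¥3411 billion

Bank i lends (1 − rr)^i of the original deposit: Bank 1 lends 940·0.8350 = 784.9000, Bank 2 lends 940·0.8350² = 655.3915, and so on.
Summing a geometric series: total = 940·[0.8350·(1 − 0.8350^7) / (1 − 0.8350)] ≈ 3410.6887 billion.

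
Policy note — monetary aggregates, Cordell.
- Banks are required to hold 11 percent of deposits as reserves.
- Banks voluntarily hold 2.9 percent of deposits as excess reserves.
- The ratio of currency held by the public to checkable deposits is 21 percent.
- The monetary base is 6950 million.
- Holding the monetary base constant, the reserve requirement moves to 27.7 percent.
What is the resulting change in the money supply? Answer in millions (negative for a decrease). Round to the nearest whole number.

-7799 million

Initially m₁ = (1 + 0.21) / (0.11 + 0.029 + 0.21) ≈ 3.46705, so M₁ = 3.46705 × 6950 = 24095.9975 million.
After the change m₂ = (1 + 0.21) / (0.277 + 0.029 + 0.21) ≈ 2.34496, so M₂ = 2.34496 × 6950 = 16297.472 million.
ΔM = M₂ − M₁ = 16297.472 − 24095.9975 = -7798.5255 million.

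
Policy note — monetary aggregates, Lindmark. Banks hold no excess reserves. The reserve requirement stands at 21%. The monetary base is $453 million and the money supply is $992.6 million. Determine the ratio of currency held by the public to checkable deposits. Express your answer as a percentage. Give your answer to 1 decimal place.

Using m = M/MB = 992.6/453 ≈ 2.191170. From m = (1 + c)/(c + rr + e), rearranging gives 1 + c = m·(c + rr + e), so c·(1 − m) = m·(rr + e) − 1.
Hence c = [m·(rr + e) − 1]/(1 − m) = [2.191170 × (0.21 + 0) − 1] / (1 − 2.191170) ≈ 0.453213.

45.3%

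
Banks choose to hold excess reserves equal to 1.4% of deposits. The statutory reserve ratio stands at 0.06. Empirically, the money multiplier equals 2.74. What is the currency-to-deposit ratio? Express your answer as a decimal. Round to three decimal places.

0.458

Using m = 2.74. From m = (1 + c)/(c + rr + e), rearranging gives 1 + c = m·(c + rr + e), so c·(1 − m) = m·(rr + e) − 1.
Hence c = [m·(rr + e) − 1]/(1 − m) = [2.74 × (0.06 + 0.014) − 1] / (1 − 2.74) ≈ 0.458184.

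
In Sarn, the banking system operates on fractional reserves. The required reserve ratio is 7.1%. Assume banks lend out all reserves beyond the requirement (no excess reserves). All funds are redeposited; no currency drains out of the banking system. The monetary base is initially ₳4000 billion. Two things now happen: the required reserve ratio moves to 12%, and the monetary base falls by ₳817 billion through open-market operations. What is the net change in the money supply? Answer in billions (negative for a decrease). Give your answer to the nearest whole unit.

-29813 billion

Before: m₁ = 1 / (0.071) ≈ 14.08451, MB₁ = 4000, so M₁ = 14.08451 × 4000 = 56338.04 billion.
After: m₂ = 1 / (0.12) ≈ 8.33333, MB₂ = 4000 − 817 = 3183, so M₂ = 8.33333 × 3183 ≈ 26524.9894 billion.
ΔM = M₂ − M₁ = 26524.9894 − 56338.04 = -29813.0506 billion.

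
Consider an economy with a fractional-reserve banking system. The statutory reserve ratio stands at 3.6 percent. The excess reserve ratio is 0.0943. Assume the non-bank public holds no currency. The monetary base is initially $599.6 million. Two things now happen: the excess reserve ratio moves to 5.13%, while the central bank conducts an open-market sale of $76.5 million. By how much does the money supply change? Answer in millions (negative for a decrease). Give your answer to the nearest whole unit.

$1390 million

Before: m₁ = 1 / (0.036 + 0.0943) ≈ 7.6746, MB₁ = 599.6, so M₁ = 7.6746 × 599.6 ≈ 4601.6902 million.
After: m₂ = 1 / (0.036 + 0.0513) ≈ 11.4548, MB₂ = 599.6 − 76.5 = 523.1, so M₂ = 11.4548 × 523.1 ≈ 5992.0059 million.
ΔM = M₂ − M₁ = 5992.0059 − 4601.6902 = 1390.3157 million.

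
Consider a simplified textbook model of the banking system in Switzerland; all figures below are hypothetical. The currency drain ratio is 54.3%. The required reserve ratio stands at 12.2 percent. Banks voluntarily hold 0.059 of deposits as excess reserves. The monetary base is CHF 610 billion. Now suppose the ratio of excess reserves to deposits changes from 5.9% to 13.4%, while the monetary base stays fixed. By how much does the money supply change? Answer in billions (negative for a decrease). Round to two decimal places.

-122.03 billion

Initially m₁ = (1 + 0.543) / (0.122 + 0.059 + 0.543) ≈ 2.131215, so M₁ = 2.131215 × 610 ≈ 1300.0412 billion.
After the change m₂ = (1 + 0.543) / (0.122 + 0.134 + 0.543) ≈ 1.931164, so M₂ = 1.931164 × 610 ≈ 1178.01 billion.
ΔM = M₂ − M₁ = 1178.01 − 1300.0412 = -122.0312 billion.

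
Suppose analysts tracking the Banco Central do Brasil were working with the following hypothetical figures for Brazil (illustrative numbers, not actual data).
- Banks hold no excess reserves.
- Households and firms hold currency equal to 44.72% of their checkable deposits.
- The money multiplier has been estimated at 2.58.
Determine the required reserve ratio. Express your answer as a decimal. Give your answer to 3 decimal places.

Using m = 2.58. Since m = (1 + c)/(c + rr + e), the denominator satisfies c + rr + e = (1 + c)/m = (1 + 0.4472) / 2.58 ≈ 0.560930.
With c = 0.4472 and e = 0, the required reserve ratio is 0.560930 − 0.4472 − 0 = 0.11373.

0.114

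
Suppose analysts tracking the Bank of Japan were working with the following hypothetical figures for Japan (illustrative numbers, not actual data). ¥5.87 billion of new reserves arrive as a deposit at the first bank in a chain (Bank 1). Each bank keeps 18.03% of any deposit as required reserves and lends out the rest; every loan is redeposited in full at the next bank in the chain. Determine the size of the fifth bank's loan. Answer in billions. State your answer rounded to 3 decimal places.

¥2.172 billion

Each bank lends a fraction (1 − rr) = 0.8197 of the deposit it receives, so Bank 5 receives 5.87·0.8197^4 and lends 5.87·0.8197^5 ≈ 2.1723 billion.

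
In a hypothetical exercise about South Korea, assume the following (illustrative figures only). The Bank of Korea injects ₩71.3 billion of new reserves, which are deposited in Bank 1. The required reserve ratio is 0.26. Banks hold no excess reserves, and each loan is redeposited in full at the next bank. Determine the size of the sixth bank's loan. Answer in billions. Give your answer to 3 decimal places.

₩11.708 billion

Each bank lends a fraction (1 − rr) = 0.7400 of the deposit it receives, so Bank 6 receives 71.3·0.7400^5 and lends 71.3·0.7400^6 ≈ 11.7079 billion.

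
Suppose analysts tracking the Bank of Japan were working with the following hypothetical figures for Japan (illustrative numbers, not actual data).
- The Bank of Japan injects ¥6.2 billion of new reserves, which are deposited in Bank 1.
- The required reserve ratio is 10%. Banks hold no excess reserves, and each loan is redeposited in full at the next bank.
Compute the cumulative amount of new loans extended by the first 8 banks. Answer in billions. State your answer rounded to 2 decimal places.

¥31.78 billion

Bank i lends (1 − rr)^i of the original deposit: Bank 1 lends 6.2·0.9000 = 5.5800, Bank 2 lends 6.2·0.9000² = 5.0220, and so on.
Summing a geometric series: total = 6.2·[0.9000·(1 − 0.9000^8) / (1 − 0.9000)] ≈ 31.7799 billion.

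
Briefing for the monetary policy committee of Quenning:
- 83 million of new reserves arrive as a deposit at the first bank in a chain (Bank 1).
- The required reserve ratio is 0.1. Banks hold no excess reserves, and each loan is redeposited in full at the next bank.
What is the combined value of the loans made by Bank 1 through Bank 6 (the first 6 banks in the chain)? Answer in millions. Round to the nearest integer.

Bank i lends (1 − rr)^i of the original deposit: Bank 1 lends 83·0.9000 = 74.7000, Bank 2 lends 83·0.9000² = 67.2300, and so on.
Summing a geometric series: total = 83·[0.9000·(1 − 0.9000^6) / (1 − 0.9000)] ≈ 350.0136 million.

350 million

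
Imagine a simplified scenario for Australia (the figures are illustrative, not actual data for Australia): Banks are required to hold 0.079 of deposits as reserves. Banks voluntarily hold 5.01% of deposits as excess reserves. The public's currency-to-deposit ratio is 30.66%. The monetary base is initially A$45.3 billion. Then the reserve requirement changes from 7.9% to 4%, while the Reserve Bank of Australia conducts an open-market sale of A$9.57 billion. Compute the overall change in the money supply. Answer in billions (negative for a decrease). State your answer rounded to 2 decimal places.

Before: m₁ = (1 + 0.3066) / (0.079 + 0.0501 + 0.3066) ≈ 2.99885, MB₁ = 45.3, so M₁ = 2.99885 × 45.3 ≈ 135.8479 billion.
After: m₂ = (1 + 0.3066) / (0.04 + 0.0501 + 0.3066) ≈ 3.29367, MB₂ = 45.3 − 9.57 = 35.73, so M₂ = 3.29367 × 35.73 ≈ 117.6828 billion.
ΔM = M₂ − M₁ = 117.6828 − 135.8479 = -18.1651 billion.

-18.17 billion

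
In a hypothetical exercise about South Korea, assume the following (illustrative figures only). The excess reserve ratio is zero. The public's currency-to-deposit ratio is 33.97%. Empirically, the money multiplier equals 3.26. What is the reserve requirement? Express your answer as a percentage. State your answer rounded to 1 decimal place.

7.1%

Using m = 3.26. Since m = (1 + c)/(c + rr + e), the denominator satisfies c + rr + e = (1 + c)/m = (1 + 0.3397) / 3.26 ≈ 0.410951.
With c = 0.3397 and e = 0, the reserve requirement is 0.410951 − 0.3397 − 0 = 0.071251.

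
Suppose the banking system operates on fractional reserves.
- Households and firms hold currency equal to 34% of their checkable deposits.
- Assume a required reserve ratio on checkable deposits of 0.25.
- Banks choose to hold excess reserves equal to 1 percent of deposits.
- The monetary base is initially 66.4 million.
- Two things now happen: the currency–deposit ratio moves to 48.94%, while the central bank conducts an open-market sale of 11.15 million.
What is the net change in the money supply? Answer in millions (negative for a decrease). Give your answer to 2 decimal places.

Before: m₁ = (1 + 0.34) / (0.25 + 0.01 + 0.34) ≈ 2.23333, MB₁ = 66.4, so M₁ = 2.23333 × 66.4 ≈ 148.2931 million.
After: m₂ = (1 + 0.4894) / (0.25 + 0.01 + 0.4894) ≈ 1.98746, MB₂ = 66.4 − 11.15 = 55.25, so M₂ = 1.98746 × 55.25 ≈ 109.8072 million.
ΔM = M₂ − M₁ = 109.8072 − 148.2931 = -38.4859 million.

-38.49 million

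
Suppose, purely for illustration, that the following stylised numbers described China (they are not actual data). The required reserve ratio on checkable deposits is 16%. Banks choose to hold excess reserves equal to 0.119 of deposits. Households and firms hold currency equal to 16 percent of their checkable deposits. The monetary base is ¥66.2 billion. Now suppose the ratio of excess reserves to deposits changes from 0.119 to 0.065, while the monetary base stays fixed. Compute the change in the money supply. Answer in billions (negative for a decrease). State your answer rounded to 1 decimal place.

¥24.5 billion

Initially m₁ = (1 + 0.16) / (0.16 + 0.119 + 0.16) ≈ 2.6424, so M₁ = 2.6424 × 66.2 ≈ 174.9269 billion.
After the change m₂ = (1 + 0.16) / (0.16 + 0.065 + 0.16) ≈ 3.0130, so M₂ = 3.0130 × 66.2 = 199.4606 billion.
ΔM = M₂ − M₁ = 199.4606 − 174.9269 = 24.5337 billion.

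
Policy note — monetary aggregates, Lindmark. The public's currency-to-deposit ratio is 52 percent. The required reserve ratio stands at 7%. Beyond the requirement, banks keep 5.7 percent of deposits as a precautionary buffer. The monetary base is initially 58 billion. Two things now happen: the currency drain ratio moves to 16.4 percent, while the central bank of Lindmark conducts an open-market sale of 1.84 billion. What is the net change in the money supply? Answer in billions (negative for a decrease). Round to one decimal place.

Before: m₁ = (1 + 0.52) / (0.07 + 0.057 + 0.52) ≈ 2.3493, MB₁ = 58, so M₁ = 2.3493 × 58 = 136.2594 billion.
After: m₂ = (1 + 0.164) / (0.07 + 0.057 + 0.164) = 4, MB₂ = 58 − 1.84 = 56.16, so M₂ = 4 × 56.16 = 224.64 billion.
ΔM = M₂ − M₁ = 224.64 − 136.2594 = 88.3806 billion.

88.4 billion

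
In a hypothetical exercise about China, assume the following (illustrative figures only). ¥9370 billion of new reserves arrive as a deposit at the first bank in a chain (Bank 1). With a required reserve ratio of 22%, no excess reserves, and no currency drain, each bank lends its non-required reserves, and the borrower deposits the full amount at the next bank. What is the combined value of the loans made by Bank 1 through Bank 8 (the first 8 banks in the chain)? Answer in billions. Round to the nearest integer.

Bank i lends (1 − rr)^i of the original deposit: Bank 1 lends 9370·0.7800 = 7308.6000, Bank 2 lends 9370·0.7800² = 5700.7080, and so on.
Summing a geometric series: total = 9370·[0.7800·(1 − 0.7800^8) / (1 − 0.7800)] ≈ 28669.2646 billion.

¥28669 billion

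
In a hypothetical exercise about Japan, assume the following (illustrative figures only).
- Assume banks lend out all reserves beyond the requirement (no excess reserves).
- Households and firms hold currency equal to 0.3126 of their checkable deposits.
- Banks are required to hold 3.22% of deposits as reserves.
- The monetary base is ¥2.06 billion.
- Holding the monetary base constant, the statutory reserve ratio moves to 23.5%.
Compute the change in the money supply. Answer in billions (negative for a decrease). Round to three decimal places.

-2.904 billion

Initially m₁ = (1 + 0.3126) / (0.0322 + 0.3126) ≈ 3.80684, so M₁ = 3.80684 × 2.06 ≈ 7.8421 billion.
After the change m₂ = (1 + 0.3126) / (0.235 + 0.3126) ≈ 2.39701, so M₂ = 2.39701 × 2.06 ≈ 4.9378 billion.
ΔM = M₂ − M₁ = 4.9378 − 7.8421 = -2.9043 billion.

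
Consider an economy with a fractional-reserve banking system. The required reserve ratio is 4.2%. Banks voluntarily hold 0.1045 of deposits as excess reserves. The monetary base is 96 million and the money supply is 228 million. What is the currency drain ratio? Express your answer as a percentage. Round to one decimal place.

47.4%

Using m = M/MB = 228/96 = 2.375000. From m = (1 + c)/(c + rr + e), rearranging gives 1 + c = m·(c + rr + e), so c·(1 − m) = m·(rr + e) − 1.
Hence c = [m·(rr + e) − 1]/(1 − m) = [2.375000 × (0.042 + 0.1045) − 1] / (1 − 2.375000) ≈ 0.474227.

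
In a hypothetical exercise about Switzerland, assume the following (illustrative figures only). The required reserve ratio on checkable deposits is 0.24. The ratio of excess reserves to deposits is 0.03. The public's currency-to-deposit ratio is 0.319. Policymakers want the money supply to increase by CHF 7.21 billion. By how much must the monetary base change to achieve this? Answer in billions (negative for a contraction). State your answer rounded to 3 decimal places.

CHF 3.220 billion

The money multiplier is m = (1 + c) / (rr + e + c) = (1 + 0.319) / (0.24 + 0.03 + 0.319) ≈ 2.23939.
ΔMB = ΔM / m = (+7.21) / 2.23939 ≈ 3.2196 billion.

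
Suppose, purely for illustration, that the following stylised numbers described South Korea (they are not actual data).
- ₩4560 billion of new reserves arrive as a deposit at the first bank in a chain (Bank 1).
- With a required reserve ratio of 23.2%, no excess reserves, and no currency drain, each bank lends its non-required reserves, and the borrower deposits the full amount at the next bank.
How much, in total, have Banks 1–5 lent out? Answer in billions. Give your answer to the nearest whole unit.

Bank i lends (1 − rr)^i of the original deposit: Bank 1 lends 4560·0.7680 = 3502.0800, Bank 2 lends 4560·0.7680² ≈ 2689.5974, and so on.
Summing a geometric series: total = 4560·[0.7680·(1 − 0.7680^5) / (1 − 0.7680)] ≈ 11062.0242 billion.

₩11062 billion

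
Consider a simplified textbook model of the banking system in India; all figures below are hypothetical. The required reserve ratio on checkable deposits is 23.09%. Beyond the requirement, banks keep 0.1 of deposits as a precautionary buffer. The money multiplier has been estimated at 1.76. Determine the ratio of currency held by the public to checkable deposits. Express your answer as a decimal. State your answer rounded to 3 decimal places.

0.549

Using m = 1.76. From m = (1 + c)/(c + rr + e), rearranging gives 1 + c = m·(c + rr + e), so c·(1 − m) = m·(rr + e) − 1.
Hence c = [m·(rr + e) − 1]/(1 − m) = [1.76 × (0.2309 + 0.1) − 1] / (1 − 1.76) ≈ 0.549495.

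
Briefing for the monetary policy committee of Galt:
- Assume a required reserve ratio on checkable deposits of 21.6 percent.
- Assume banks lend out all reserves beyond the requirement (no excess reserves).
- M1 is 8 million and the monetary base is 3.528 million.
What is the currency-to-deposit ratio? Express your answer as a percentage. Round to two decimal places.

40.25%

Using m = M/MB = 8/3.528 ≈ 2.267574. From m = (1 + c)/(c + rr + e), rearranging gives 1 + c = m·(c + rr + e), so c·(1 − m) = m·(rr + e) − 1.
Hence c = [m·(rr + e) − 1]/(1 − m) = [2.267574 × (0.216 + 0) − 1] / (1 − 2.267574) ≈ 0.402504.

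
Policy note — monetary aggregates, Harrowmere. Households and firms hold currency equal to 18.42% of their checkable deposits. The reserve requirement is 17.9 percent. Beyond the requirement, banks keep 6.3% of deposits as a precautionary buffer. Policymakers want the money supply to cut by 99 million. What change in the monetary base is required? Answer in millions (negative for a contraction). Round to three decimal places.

-35.631 million

The money multiplier is m = (1 + c) / (rr + e + c) = (1 + 0.1842) / (0.179 + 0.063 + 0.1842) ≈ 2.778508.
ΔMB = ΔM / m = (−99) / 2.778508 ≈ -35.6306 million.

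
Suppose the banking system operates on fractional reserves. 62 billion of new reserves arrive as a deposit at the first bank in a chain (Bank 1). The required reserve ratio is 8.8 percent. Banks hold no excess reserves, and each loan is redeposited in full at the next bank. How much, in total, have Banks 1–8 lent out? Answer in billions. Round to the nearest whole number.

335 billion

Bank i lends (1 − rr)^i of the original deposit: Bank 1 lends 62·0.9120 = 56.5440, Bank 2 lends 62·0.9120² ≈ 51.5681, and so on.
Summing a geometric series: total = 62·[0.9120·(1 − 0.9120^8) / (1 − 0.9120)] ≈ 335.0331 billion.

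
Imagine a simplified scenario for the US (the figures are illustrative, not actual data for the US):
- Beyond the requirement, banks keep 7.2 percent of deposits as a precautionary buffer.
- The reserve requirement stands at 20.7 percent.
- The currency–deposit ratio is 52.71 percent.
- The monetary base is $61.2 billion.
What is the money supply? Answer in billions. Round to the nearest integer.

$116 billion

The money multiplier is m = (1 + c) / (rr + e + c) = (1 + 0.5271) / (0.207 + 0.072 + 0.5271) ≈ 1.8944.
So M = m × MB = 1.8944 × 61.2 ≈ 115.9373 billion.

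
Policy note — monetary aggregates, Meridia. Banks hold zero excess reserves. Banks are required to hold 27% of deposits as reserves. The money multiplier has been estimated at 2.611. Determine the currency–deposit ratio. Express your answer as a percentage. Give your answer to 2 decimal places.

Using m = 2.611. From m = (1 + c)/(c + rr + e), rearranging gives 1 + c = m·(c + rr + e), so c·(1 − m) = m·(rr + e) − 1.
Hence c = [m·(rr + e) − 1]/(1 − m) = [2.611 × (0.27 + 0) − 1] / (1 − 2.611) ≈ 0.183135.

18.31%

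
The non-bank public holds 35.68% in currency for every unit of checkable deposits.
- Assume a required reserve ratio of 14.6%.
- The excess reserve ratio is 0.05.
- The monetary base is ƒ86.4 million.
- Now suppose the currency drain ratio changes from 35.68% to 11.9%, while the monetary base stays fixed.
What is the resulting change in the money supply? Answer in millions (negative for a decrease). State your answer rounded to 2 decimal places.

ƒ94.86 million

Initially m₁ = (1 + 0.3568) / (0.146 + 0.05 + 0.3568) ≈ 2.45441, so M₁ = 2.45441 × 86.4 ≈ 212.061 million.
After the change m₂ = (1 + 0.119) / (0.146 + 0.05 + 0.119) ≈ 3.55238, so M₂ = 3.55238 × 86.4 ≈ 306.9256 million.
ΔM = M₂ − M₁ = 306.9256 − 212.061 = 94.8646 million.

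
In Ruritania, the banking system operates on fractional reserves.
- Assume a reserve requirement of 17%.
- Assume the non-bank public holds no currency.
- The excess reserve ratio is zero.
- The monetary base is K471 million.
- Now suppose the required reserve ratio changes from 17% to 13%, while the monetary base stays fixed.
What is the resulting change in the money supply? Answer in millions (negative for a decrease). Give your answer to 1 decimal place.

K852.5 million

Initially m₁ = 1 / (0.17) ≈ 5.88235, so M₁ = 5.88235 × 471 ≈ 2770.5868 million.
After the change m₂ = 1 / (0.13) ≈ 7.69231, so M₂ = 7.69231 × 471 ≈ 3623.078 million.
ΔM = M₂ − M₁ = 3623.078 − 2770.5868 = 852.4912 million.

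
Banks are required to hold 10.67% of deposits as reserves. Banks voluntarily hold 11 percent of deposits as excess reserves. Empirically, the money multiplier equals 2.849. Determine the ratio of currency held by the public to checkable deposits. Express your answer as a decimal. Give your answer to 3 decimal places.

Using m = 2.849. From m = (1 + c)/(c + rr + e), rearranging gives 1 + c = m·(c + rr + e), so c·(1 − m) = m·(rr + e) − 1.
Hence c = [m·(rr + e) − 1]/(1 − m) = [2.849 × (0.1067 + 0.11) − 1] / (1 − 2.849) ≈ 0.206934.

0.207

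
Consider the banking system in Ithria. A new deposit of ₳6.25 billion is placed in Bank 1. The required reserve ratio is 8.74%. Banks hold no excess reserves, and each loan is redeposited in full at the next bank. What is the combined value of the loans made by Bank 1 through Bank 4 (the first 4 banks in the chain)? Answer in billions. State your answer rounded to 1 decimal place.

Bank i lends (1 − rr)^i of the original deposit: Bank 1 lends 6.25·0.9126 ≈ 5.7037, Bank 2 lends 6.25·0.9126² ≈ 5.2052, and so on.
Summing a geometric series: total = 6.25·[0.9126·(1 − 0.9126^4) / (1 − 0.9126)] ≈ 19.9944 billion.

₳20.0 billion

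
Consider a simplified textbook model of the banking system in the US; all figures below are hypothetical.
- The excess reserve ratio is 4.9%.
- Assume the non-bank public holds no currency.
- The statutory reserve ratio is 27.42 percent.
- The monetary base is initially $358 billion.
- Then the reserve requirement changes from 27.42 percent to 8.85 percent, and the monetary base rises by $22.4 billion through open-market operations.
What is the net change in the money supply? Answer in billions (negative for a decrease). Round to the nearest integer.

Before: m₁ = 1 / (0.2742 + 0.049) ≈ 3.0941, MB₁ = 358, so M₁ = 3.0941 × 358 = 1107.6878 billion.
After: m₂ = 1 / (0.0885 + 0.049) ≈ 7.2727, MB₂ = 358 + 22.4 = 380.4, so M₂ = 7.2727 × 380.4 ≈ 2766.5351 billion.
ΔM = M₂ − M₁ = 2766.5351 − 1107.6878 = 1658.8473 billion.

$1659 billion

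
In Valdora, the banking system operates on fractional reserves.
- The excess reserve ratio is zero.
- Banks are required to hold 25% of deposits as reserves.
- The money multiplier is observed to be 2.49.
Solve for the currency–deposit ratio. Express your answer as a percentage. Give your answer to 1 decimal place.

25.3%

Using m = 2.49. From m = (1 + c)/(c + rr + e), rearranging gives 1 + c = m·(c + rr + e), so c·(1 − m) = m·(rr + e) − 1.
Hence c = [m·(rr + e) − 1]/(1 − m) = [2.49 × (0.25 + 0) − 1] / (1 − 2.49) ≈ 0.253356.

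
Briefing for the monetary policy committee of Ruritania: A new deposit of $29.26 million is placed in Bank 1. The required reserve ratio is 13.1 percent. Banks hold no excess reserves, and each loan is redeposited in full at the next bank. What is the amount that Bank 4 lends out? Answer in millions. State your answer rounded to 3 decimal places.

$16.686 million

Each bank lends a fraction (1 − rr) = 0.8690 of the deposit it receives, so Bank 4 receives 29.26·0.8690^3 and lends 29.26·0.8690^4 ≈ 16.6860 million.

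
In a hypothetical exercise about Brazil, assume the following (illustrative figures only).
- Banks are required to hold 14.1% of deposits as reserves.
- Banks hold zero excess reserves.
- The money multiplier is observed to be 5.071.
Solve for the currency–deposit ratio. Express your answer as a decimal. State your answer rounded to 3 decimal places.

Using m = 5.071. From m = (1 + c)/(c + rr + e), rearranging gives 1 + c = m·(c + rr + e), so c·(1 − m) = m·(rr + e) − 1.
Hence c = [m·(rr + e) − 1]/(1 − m) = [5.071 × (0.141 + 0) − 1] / (1 − 5.071) ≈ 0.070005.

0.070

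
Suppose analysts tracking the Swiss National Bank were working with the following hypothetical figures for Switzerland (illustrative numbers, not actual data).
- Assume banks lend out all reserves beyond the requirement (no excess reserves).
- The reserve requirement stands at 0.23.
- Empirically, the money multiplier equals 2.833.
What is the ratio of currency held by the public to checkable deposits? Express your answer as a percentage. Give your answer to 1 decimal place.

19.0%

Using m = 2.833. From m = (1 + c)/(c + rr + e), rearranging gives 1 + c = m·(c + rr + e), so c·(1 − m) = m·(rr + e) − 1.
Hence c = [m·(rr + e) − 1]/(1 − m) = [2.833 × (0.23 + 0) − 1] / (1 − 2.833) ≈ 0.190076.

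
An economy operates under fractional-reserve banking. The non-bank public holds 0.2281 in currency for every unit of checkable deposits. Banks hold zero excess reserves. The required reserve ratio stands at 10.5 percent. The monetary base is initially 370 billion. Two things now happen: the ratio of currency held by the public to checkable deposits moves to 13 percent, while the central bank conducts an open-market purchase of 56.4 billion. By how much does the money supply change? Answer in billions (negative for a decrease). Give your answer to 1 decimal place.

686.2 billion

Before: m₁ = (1 + 0.2281) / (0.105 + 0.2281) ≈ 3.68688, MB₁ = 370, so M₁ = 3.68688 × 370 = 1364.1456 billion.
After: m₂ = (1 + 0.13) / (0.105 + 0.13) ≈ 4.80851, MB₂ = 370 + 56.4 = 426.4, so M₂ = 4.80851 × 426.4 ≈ 2050.3487 billion.
ΔM = M₂ − M₁ = 2050.3487 − 1364.1456 = 686.2031 billion.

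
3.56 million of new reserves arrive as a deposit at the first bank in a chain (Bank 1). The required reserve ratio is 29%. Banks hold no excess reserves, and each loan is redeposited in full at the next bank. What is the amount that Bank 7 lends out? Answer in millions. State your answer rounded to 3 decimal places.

0.324 million

Each bank lends a fraction (1 − rr) = 0.7100 of the deposit it receives, so Bank 7 receives 3.56·0.7100^6 and lends 3.56·0.7100^7 ≈ 0.3238 million.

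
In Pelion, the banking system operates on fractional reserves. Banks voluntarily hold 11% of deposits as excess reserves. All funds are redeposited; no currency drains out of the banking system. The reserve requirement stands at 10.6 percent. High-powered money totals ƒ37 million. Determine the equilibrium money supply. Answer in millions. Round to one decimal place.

ƒ171.3 million

The money multiplier is m = 1 / (rr + e) = 1 / (0.106 + 0.11) ≈ 4.6296.
So M = m × MB = 4.6296 × 37 = 171.2952 million.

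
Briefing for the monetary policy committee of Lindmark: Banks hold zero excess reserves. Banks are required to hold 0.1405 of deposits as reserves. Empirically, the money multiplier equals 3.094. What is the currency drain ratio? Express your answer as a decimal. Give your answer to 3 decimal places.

Using m = 3.094. From m = (1 + c)/(c + rr + e), rearranging gives 1 + c = m·(c + rr + e), so c·(1 − m) = m·(rr + e) − 1.
Hence c = [m·(rr + e) − 1]/(1 − m) = [3.094 × (0.1405 + 0) − 1] / (1 − 3.094) ≈ 0.269958.

0.270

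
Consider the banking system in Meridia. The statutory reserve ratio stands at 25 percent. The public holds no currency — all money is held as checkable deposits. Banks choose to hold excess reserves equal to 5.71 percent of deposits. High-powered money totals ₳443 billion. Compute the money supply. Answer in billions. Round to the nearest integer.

₳1443 billion

The money multiplier is m = 1 / (rr + e) = 1 / (0.25 + 0.0571) ≈ 3.2563.
So M = m × MB = 3.2563 × 443 = 1442.5409 billion.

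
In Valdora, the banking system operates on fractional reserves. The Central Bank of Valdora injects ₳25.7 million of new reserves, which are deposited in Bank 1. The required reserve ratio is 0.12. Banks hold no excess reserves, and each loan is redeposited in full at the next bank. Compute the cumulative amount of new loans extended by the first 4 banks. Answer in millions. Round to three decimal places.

Bank i lends (1 − rr)^i of the original deposit: Bank 1 lends 25.7·0.8800 = 22.6160, Bank 2 lends 25.7·0.8800² ≈ 19.9021, and so on.
Summing a geometric series: total = 25.7·[0.8800·(1 − 0.8800^4) / (1 − 0.8800)] ≈ 75.4441 million.

₳75.444 million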